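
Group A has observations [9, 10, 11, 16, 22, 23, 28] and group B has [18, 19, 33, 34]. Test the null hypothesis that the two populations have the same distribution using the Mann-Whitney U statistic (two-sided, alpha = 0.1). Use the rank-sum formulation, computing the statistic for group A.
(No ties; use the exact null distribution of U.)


Step 1: Combine and sort all 11 observations; assign midranks.
sorted (value, group): (9,X), (10,X), (11,X), (16,X), (18,Y), (19,Y), (22,X), (23,X), (28,X), (33,Y), (34,Y)
ranks: 9->1, 10->2, 11->3, 16->4, 18->5, 19->6, 22->7, 23->8, 28->9, 33->10, 34->11
Step 2: Rank sum for X: R1 = 1 + 2 + 3 + 4 + 7 + 8 + 9 = 34.
Step 3: U_X = R1 - n1(n1+1)/2 = 34 - 7*8/2 = 34 - 28 = 6.
       U_Y = n1*n2 - U_X = 28 - 6 = 22.
Step 4: No ties, so the exact null distribution of U (based on enumerating the C(11,7) = 330 equally likely rank assignments) gives the two-sided p-value.
Step 5: p-value = 0.163636; compare to alpha = 0.1. fail to reject H0.

U_X = 6, p = 0.163636, fail to reject H0 at alpha = 0.1.


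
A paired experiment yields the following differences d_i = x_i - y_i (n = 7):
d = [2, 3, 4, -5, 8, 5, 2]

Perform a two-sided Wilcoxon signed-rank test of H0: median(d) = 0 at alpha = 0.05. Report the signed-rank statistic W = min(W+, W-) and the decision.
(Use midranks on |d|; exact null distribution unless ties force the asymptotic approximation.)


Step 1: Drop any zero differences (none here) and take |d_i|.
|d| = [2, 3, 4, 5, 8, 5, 2]
Step 2: Midrank |d_i| (ties get averaged ranks).
ranks: |2|->1.5, |3|->3, |4|->4, |5|->5.5, |8|->7, |5|->5.5, |2|->1.5
Step 3: Attach original signs; sum ranks with positive sign and with negative sign.
W+ = 1.5 + 3 + 4 + 7 + 5.5 + 1.5 = 22.5
W- = 5.5 = 5.5
(Check: W+ + W- = 28 should equal n(n+1)/2 = 28.)
Step 4: Test statistic W = min(W+, W-) = 5.5.
Step 5: Ties in |d|, so use the tie-corrected normal approximation.
        E[W] = n(n+1)/4 = 7*8/4 = 14.
        Tie groups: |d|=2 (t=2), |d|=5 (t=2); sum(t^3 - t) = 12.
        Var[W] = n(n+1)(2n+1)/24 - sum(t^3-t)/48 = 840/24 - 12/48 = 34.75.
        z = (W - E[W]) / sqrt(Var[W]) = (5.5 - 14) / 5.8949 = -1.4419.
        Two-sided p = 2*Phi(z) = 0.149325.
Step 6: alpha = 0.05. fail to reject H0.

W+ = 22.5, W- = 5.5, W = min = 5.5, p = 0.149325, fail to reject H0.


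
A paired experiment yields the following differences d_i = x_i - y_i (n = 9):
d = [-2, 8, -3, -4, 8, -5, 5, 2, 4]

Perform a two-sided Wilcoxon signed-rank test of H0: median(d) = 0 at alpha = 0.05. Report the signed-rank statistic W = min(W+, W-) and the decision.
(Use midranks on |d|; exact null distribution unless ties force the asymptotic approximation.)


Step 1: Drop any zero differences (none here) and take |d_i|.
|d| = [2, 8, 3, 4, 8, 5, 5, 2, 4]
Step 2: Midrank |d_i| (ties get averaged ranks).
ranks: |2|->1.5, |8|->8.5, |3|->3, |4|->4.5, |8|->8.5, |5|->6.5, |5|->6.5, |2|->1.5, |4|->4.5
Step 3: Attach original signs; sum ranks with positive sign and with negative sign.
W+ = 8.5 + 8.5 + 6.5 + 1.5 + 4.5 = 29.5
W- = 1.5 + 3 + 4.5 + 6.5 = 15.5
(Check: W+ + W- = 45 should equal n(n+1)/2 = 45.)
Step 4: Test statistic W = min(W+, W-) = 15.5.
Step 5: Ties in |d|, so use the tie-corrected normal approximation.
        E[W] = n(n+1)/4 = 9*10/4 = 22.5.
        Tie groups: |d|=2 (t=2), |d|=4 (t=2), |d|=5 (t=2), |d|=8 (t=2); sum(t^3 - t) = 24.
        Var[W] = n(n+1)(2n+1)/24 - sum(t^3-t)/48 = 1710/24 - 24/48 = 70.75.
        z = (W - E[W]) / sqrt(Var[W]) = (15.5 - 22.5) / 8.4113 = -0.8322.
        Two-sided p = 2*Phi(z) = 0.405288.
Step 6: alpha = 0.05. fail to reject H0.

W+ = 29.5, W- = 15.5, W = min = 15.5, p = 0.405288, fail to reject H0.


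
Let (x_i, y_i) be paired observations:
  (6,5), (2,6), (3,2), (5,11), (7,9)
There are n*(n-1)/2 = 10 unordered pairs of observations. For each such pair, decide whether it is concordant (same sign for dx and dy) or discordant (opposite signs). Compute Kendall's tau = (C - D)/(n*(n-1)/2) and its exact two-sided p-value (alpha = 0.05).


Step 1: Enumerate the 10 unordered pairs (i,j) with i<j and classify each by sign(x_j-x_i) * sign(y_j-y_i).
  (1,2):dx=-4,dy=+1->D; (1,3):dx=-3,dy=-3->C; (1,4):dx=-1,dy=+6->D; (1,5):dx=+1,dy=+4->C
  (2,3):dx=+1,dy=-4->D; (2,4):dx=+3,dy=+5->C; (2,5):dx=+5,dy=+3->C; (3,4):dx=+2,dy=+9->C
  (3,5):dx=+4,dy=+7->C; (4,5):dx=+2,dy=-2->D
Step 2: C = 6, D = 4, total pairs = 10.
Step 3: tau = (C - D)/(n(n-1)/2) = (6 - 4)/10 = 0.200000.
Step 4: Exact two-sided p-value (enumerate n! = 120 permutations of y under H0): p = 0.816667.
Step 5: alpha = 0.05. fail to reject H0.

tau_b = 0.2000 (C=6, D=4), p = 0.816667, fail to reject H0.


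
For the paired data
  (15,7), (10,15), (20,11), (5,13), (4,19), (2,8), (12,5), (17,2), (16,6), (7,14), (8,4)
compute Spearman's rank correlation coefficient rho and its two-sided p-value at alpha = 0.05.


Step 1: Rank x and y separately (midranks; no ties here).
rank(x): 15->8, 10->6, 20->11, 5->3, 4->2, 2->1, 12->7, 17->10, 16->9, 7->4, 8->5
rank(y): 7->5, 15->10, 11->7, 13->8, 19->11, 8->6, 5->3, 2->1, 6->4, 14->9, 4->2
Step 2: d_i = R_x(i) - R_y(i); compute d_i^2.
  (8-5)^2=9, (6-10)^2=16, (11-7)^2=16, (3-8)^2=25, (2-11)^2=81, (1-6)^2=25, (7-3)^2=16, (10-1)^2=81, (9-4)^2=25, (4-9)^2=25, (5-2)^2=9
sum(d^2) = 328.
Step 3: rho = 1 - 6*328 / (11*(11^2 - 1)) = 1 - 1968/1320 = -0.490909.
Step 4: Under H0, t = rho * sqrt((n-2)/(1-rho^2)) = -1.6904 ~ t(9).
Step 5: Two-sided p-value from the t-distribution with 9 df = 0.125204.
Step 6: alpha = 0.05. fail to reject H0.

rho = -0.4909, p = 0.125204, fail to reject H0 at alpha = 0.05.


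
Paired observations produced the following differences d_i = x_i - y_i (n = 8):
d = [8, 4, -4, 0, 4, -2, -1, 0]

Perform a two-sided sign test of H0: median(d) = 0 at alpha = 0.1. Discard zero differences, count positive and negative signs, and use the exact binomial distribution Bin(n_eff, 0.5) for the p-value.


Step 1: Discard zero differences. Original n = 8; n_eff = number of nonzero differences = 6.
Nonzero differences (with sign): +8, +4, -4, +4, -2, -1
Step 2: Count signs: positive = 3, negative = 3.
Step 3: Under H0: P(positive) = 0.5, so the number of positives S ~ Bin(6, 0.5).
Step 4: Two-sided exact p-value = sum of Bin(6,0.5) probabilities at or below the observed probability = 1.000000.
Step 5: alpha = 0.1. fail to reject H0.

n_eff = 6, pos = 3, neg = 3, p = 1.000000, fail to reject H0.


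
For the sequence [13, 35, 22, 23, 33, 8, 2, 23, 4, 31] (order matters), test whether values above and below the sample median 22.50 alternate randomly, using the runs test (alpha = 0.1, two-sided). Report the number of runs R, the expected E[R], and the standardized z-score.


Step 1: Compute median = 22.50; label A = above, B = below.
Labels in order: BABAABBABA  (n_A = 5, n_B = 5)
Step 2: Count runs R = 8.
Step 3: Under H0 (random ordering), E[R] = 2*n_A*n_B/(n_A+n_B) + 1 = 2*5*5/10 + 1 = 6.0000.
        Var[R] = 2*n_A*n_B*(2*n_A*n_B - n_A - n_B) / ((n_A+n_B)^2 * (n_A+n_B-1)) = 2000/900 = 2.2222.
        SD[R] = 1.4907.
Step 4: Continuity-corrected z = (R - 0.5 - E[R]) / SD[R] = (8 - 0.5 - 6.0000) / 1.4907 = 1.0062.
Step 5: Two-sided p-value via normal approximation = 2*(1 - Phi(|z|)) = 0.314305.
Step 6: alpha = 0.1. fail to reject H0.

R = 8, z = 1.0062, p = 0.314305, fail to reject H0.


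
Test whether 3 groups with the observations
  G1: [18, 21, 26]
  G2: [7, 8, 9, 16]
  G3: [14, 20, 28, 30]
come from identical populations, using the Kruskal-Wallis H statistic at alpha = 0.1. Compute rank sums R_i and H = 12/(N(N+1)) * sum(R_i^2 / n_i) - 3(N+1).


Step 1: Combine all N = 11 observations and assign midranks.
sorted (value, group, rank): (7,G2,1), (8,G2,2), (9,G2,3), (14,G3,4), (16,G2,5), (18,G1,6), (20,G3,7), (21,G1,8), (26,G1,9), (28,G3,10), (30,G3,11)
Step 2: Sum ranks within each group.
R_1 = 23 (n_1 = 3)
R_2 = 11 (n_2 = 4)
R_3 = 32 (n_3 = 4)
Step 3: H = 12/(N(N+1)) * sum(R_i^2/n_i) - 3(N+1)
     = 12/(11*12) * (23^2/3 + 11^2/4 + 32^2/4) - 3*12
     = 0.090909 * 462.583 - 36
     = 6.053030.
Step 4: No ties, so H is used without correction.
Step 5: Under H0, H ~ chi^2(2); p-value = 0.048484.
Step 6: alpha = 0.1. reject H0.

H = 6.0530, df = 2, p = 0.048484, reject H0.


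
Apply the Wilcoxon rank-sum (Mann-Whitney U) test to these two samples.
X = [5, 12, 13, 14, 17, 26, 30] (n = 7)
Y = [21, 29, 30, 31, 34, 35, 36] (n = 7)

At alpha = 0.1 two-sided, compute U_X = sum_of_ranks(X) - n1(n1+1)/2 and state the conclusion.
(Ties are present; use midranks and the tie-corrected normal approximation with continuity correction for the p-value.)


Step 1: Combine and sort all 14 observations; assign midranks.
sorted (value, group): (5,X), (12,X), (13,X), (14,X), (17,X), (21,Y), (26,X), (29,Y), (30,X), (30,Y), (31,Y), (34,Y), (35,Y), (36,Y)
ranks: 5->1, 12->2, 13->3, 14->4, 17->5, 21->6, 26->7, 29->8, 30->9.5, 30->9.5, 31->11, 34->12, 35->13, 36->14
Step 2: Rank sum for X: R1 = 1 + 2 + 3 + 4 + 5 + 7 + 9.5 = 31.5.
Step 3: U_X = R1 - n1(n1+1)/2 = 31.5 - 7*8/2 = 31.5 - 28 = 3.5.
       U_Y = n1*n2 - U_X = 49 - 3.5 = 45.5.
Step 4: Ties are present, so use the tie-corrected normal approximation (with continuity correction) for the p-value.
Step 5: p-value = 0.008734; compare to alpha = 0.1. reject H0.

U_X = 3.5, p = 0.008734, reject H0 at alpha = 0.1.


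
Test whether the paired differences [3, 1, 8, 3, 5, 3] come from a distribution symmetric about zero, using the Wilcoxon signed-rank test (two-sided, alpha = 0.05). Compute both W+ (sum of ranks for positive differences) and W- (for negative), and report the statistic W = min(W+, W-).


Step 1: Drop any zero differences (none here) and take |d_i|.
|d| = [3, 1, 8, 3, 5, 3]
Step 2: Midrank |d_i| (ties get averaged ranks).
ranks: |3|->3, |1|->1, |8|->6, |3|->3, |5|->5, |3|->3
Step 3: Attach original signs; sum ranks with positive sign and with negative sign.
W+ = 3 + 1 + 6 + 3 + 5 + 3 = 21
W- = 0 = 0
(Check: W+ + W- = 21 should equal n(n+1)/2 = 21.)
Step 4: Test statistic W = min(W+, W-) = 0.
Step 5: Ties in |d|, so use the tie-corrected normal approximation.
        E[W] = n(n+1)/4 = 6*7/4 = 10.5.
        Tie groups: |d|=3 (t=3); sum(t^3 - t) = 24.
        Var[W] = n(n+1)(2n+1)/24 - sum(t^3-t)/48 = 546/24 - 24/48 = 22.25.
        z = (W - E[W]) / sqrt(Var[W]) = (0 - 10.5) / 4.7170 = -2.2260.
        Two-sided p = 2*Phi(z) = 0.026014.
Step 6: alpha = 0.05. reject H0.

W+ = 21, W- = 0, W = min = 0, p = 0.026014, reject H0.


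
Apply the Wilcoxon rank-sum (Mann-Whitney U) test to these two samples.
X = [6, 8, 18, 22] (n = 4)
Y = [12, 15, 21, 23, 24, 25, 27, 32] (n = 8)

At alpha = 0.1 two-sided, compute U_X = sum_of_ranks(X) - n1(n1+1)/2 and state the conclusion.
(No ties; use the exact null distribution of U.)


Step 1: Combine and sort all 12 observations; assign midranks.
sorted (value, group): (6,X), (8,X), (12,Y), (15,Y), (18,X), (21,Y), (22,X), (23,Y), (24,Y), (25,Y), (27,Y), (32,Y)
ranks: 6->1, 8->2, 12->3, 15->4, 18->5, 21->6, 22->7, 23->8, 24->9, 25->10, 27->11, 32->12
Step 2: Rank sum for X: R1 = 1 + 2 + 5 + 7 = 15.
Step 3: U_X = R1 - n1(n1+1)/2 = 15 - 4*5/2 = 15 - 10 = 5.
       U_Y = n1*n2 - U_X = 32 - 5 = 27.
Step 4: No ties, so the exact null distribution of U (based on enumerating the C(12,4) = 495 equally likely rank assignments) gives the two-sided p-value.
Step 5: p-value = 0.072727; compare to alpha = 0.1. reject H0.

U_X = 5, p = 0.072727, reject H0 at alpha = 0.1.


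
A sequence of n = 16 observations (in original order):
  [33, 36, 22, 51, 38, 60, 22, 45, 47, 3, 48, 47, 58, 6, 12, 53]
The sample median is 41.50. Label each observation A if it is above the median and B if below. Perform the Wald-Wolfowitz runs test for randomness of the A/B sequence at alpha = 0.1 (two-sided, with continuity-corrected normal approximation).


Step 1: Compute median = 41.50; label A = above, B = below.
Labels in order: BBBABABAABAAABBA  (n_A = 8, n_B = 8)
Step 2: Count runs R = 10.
Step 3: Under H0 (random ordering), E[R] = 2*n_A*n_B/(n_A+n_B) + 1 = 2*8*8/16 + 1 = 9.0000.
        Var[R] = 2*n_A*n_B*(2*n_A*n_B - n_A - n_B) / ((n_A+n_B)^2 * (n_A+n_B-1)) = 14336/3840 = 3.7333.
        SD[R] = 1.9322.
Step 4: Continuity-corrected z = (R - 0.5 - E[R]) / SD[R] = (10 - 0.5 - 9.0000) / 1.9322 = 0.2588.
Step 5: Two-sided p-value via normal approximation = 2*(1 - Phi(|z|)) = 0.795809.
Step 6: alpha = 0.1. fail to reject H0.

R = 10, z = 0.2588, p = 0.795809, fail to reject H0.


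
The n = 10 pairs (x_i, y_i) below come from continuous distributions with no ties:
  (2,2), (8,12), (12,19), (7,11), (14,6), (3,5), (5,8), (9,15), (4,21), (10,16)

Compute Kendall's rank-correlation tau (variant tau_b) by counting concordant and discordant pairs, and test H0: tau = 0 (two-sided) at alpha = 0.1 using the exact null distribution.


Step 1: Enumerate the 45 unordered pairs (i,j) with i<j and classify each by sign(x_j-x_i) * sign(y_j-y_i).
  (1,2):dx=+6,dy=+10->C; (1,3):dx=+10,dy=+17->C; (1,4):dx=+5,dy=+9->C; (1,5):dx=+12,dy=+4->C
  (1,6):dx=+1,dy=+3->C; (1,7):dx=+3,dy=+6->C; (1,8):dx=+7,dy=+13->C; (1,9):dx=+2,dy=+19->C
  (1,10):dx=+8,dy=+14->C; (2,3):dx=+4,dy=+7->C; (2,4):dx=-1,dy=-1->C; (2,5):dx=+6,dy=-6->D
  (2,6):dx=-5,dy=-7->C; (2,7):dx=-3,dy=-4->C; (2,8):dx=+1,dy=+3->C; (2,9):dx=-4,dy=+9->D
  (2,10):dx=+2,dy=+4->C; (3,4):dx=-5,dy=-8->C; (3,5):dx=+2,dy=-13->D; (3,6):dx=-9,dy=-14->C
  (3,7):dx=-7,dy=-11->C; (3,8):dx=-3,dy=-4->C; (3,9):dx=-8,dy=+2->D; (3,10):dx=-2,dy=-3->C
  (4,5):dx=+7,dy=-5->D; (4,6):dx=-4,dy=-6->C; (4,7):dx=-2,dy=-3->C; (4,8):dx=+2,dy=+4->C
  (4,9):dx=-3,dy=+10->D; (4,10):dx=+3,dy=+5->C; (5,6):dx=-11,dy=-1->C; (5,7):dx=-9,dy=+2->D
  (5,8):dx=-5,dy=+9->D; (5,9):dx=-10,dy=+15->D; (5,10):dx=-4,dy=+10->D; (6,7):dx=+2,dy=+3->C
  (6,8):dx=+6,dy=+10->C; (6,9):dx=+1,dy=+16->C; (6,10):dx=+7,dy=+11->C; (7,8):dx=+4,dy=+7->C
  (7,9):dx=-1,dy=+13->D; (7,10):dx=+5,dy=+8->C; (8,9):dx=-5,dy=+6->D; (8,10):dx=+1,dy=+1->C
  (9,10):dx=+6,dy=-5->D
Step 2: C = 32, D = 13, total pairs = 45.
Step 3: tau = (C - D)/(n(n-1)/2) = (32 - 13)/45 = 0.422222.
Step 4: Exact two-sided p-value (enumerate n! = 3628800 permutations of y under H0): p = 0.108313.
Step 5: alpha = 0.1. fail to reject H0.

tau_b = 0.4222 (C=32, D=13), p = 0.108313, fail to reject H0.


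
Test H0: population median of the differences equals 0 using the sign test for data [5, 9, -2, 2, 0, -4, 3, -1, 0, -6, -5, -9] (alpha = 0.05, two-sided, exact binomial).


Step 1: Discard zero differences. Original n = 12; n_eff = number of nonzero differences = 10.
Nonzero differences (with sign): +5, +9, -2, +2, -4, +3, -1, -6, -5, -9
Step 2: Count signs: positive = 4, negative = 6.
Step 3: Under H0: P(positive) = 0.5, so the number of positives S ~ Bin(10, 0.5).
Step 4: Two-sided exact p-value = sum of Bin(10,0.5) probabilities at or below the observed probability = 0.753906.
Step 5: alpha = 0.05. fail to reject H0.

n_eff = 10, pos = 4, neg = 6, p = 0.753906, fail to reject H0.


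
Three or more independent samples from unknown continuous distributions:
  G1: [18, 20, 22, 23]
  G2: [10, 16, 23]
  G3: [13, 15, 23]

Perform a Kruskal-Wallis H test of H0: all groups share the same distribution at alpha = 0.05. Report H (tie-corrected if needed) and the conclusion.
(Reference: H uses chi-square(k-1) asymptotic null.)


Step 1: Combine all N = 10 observations and assign midranks.
sorted (value, group, rank): (10,G2,1), (13,G3,2), (15,G3,3), (16,G2,4), (18,G1,5), (20,G1,6), (22,G1,7), (23,G1,9), (23,G2,9), (23,G3,9)
Step 2: Sum ranks within each group.
R_1 = 27 (n_1 = 4)
R_2 = 14 (n_2 = 3)
R_3 = 14 (n_3 = 3)
Step 3: H = 12/(N(N+1)) * sum(R_i^2/n_i) - 3(N+1)
     = 12/(10*11) * (27^2/4 + 14^2/3 + 14^2/3) - 3*11
     = 0.109091 * 312.917 - 33
     = 1.136364.
Step 4: Ties present; correction factor C = 1 - 24/(10^3 - 10) = 0.975758. Corrected H = 1.136364 / 0.975758 = 1.164596.
Step 5: Under H0, H ~ chi^2(2); p-value = 0.558613.
Step 6: alpha = 0.05. fail to reject H0.

H = 1.1646, df = 2, p = 0.558613, fail to reject H0.


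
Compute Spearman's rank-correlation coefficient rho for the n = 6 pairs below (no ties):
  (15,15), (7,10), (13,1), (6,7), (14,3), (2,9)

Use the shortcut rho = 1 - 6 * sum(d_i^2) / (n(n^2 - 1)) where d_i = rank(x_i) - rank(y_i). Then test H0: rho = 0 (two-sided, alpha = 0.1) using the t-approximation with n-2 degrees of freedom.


Step 1: Rank x and y separately (midranks; no ties here).
rank(x): 15->6, 7->3, 13->4, 6->2, 14->5, 2->1
rank(y): 15->6, 10->5, 1->1, 7->3, 3->2, 9->4
Step 2: d_i = R_x(i) - R_y(i); compute d_i^2.
  (6-6)^2=0, (3-5)^2=4, (4-1)^2=9, (2-3)^2=1, (5-2)^2=9, (1-4)^2=9
sum(d^2) = 32.
Step 3: rho = 1 - 6*32 / (6*(6^2 - 1)) = 1 - 192/210 = 0.085714.
Step 4: Under H0, t = rho * sqrt((n-2)/(1-rho^2)) = 0.1721 ~ t(4).
Step 5: Two-sided p-value from the t-distribution with 4 df = 0.871743.
Step 6: alpha = 0.1. fail to reject H0.

rho = 0.0857, p = 0.871743, fail to reject H0 at alpha = 0.1.


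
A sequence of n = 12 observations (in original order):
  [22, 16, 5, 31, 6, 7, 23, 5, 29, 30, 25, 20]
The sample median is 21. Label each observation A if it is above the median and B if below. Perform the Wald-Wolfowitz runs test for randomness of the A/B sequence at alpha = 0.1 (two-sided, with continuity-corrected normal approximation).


Step 1: Compute median = 21; label A = above, B = below.
Labels in order: ABBABBABAAAB  (n_A = 6, n_B = 6)
Step 2: Count runs R = 8.
Step 3: Under H0 (random ordering), E[R] = 2*n_A*n_B/(n_A+n_B) + 1 = 2*6*6/12 + 1 = 7.0000.
        Var[R] = 2*n_A*n_B*(2*n_A*n_B - n_A - n_B) / ((n_A+n_B)^2 * (n_A+n_B-1)) = 4320/1584 = 2.7273.
        SD[R] = 1.6514.
Step 4: Continuity-corrected z = (R - 0.5 - E[R]) / SD[R] = (8 - 0.5 - 7.0000) / 1.6514 = 0.3028.
Step 5: Two-sided p-value via normal approximation = 2*(1 - Phi(|z|)) = 0.762069.
Step 6: alpha = 0.1. fail to reject H0.

R = 8, z = 0.3028, p = 0.762069, fail to reject H0.


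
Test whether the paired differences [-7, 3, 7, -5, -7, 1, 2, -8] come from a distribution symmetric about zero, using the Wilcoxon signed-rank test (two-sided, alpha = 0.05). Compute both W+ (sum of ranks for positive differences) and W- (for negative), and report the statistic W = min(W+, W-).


Step 1: Drop any zero differences (none here) and take |d_i|.
|d| = [7, 3, 7, 5, 7, 1, 2, 8]
Step 2: Midrank |d_i| (ties get averaged ranks).
ranks: |7|->6, |3|->3, |7|->6, |5|->4, |7|->6, |1|->1, |2|->2, |8|->8
Step 3: Attach original signs; sum ranks with positive sign and with negative sign.
W+ = 3 + 6 + 1 + 2 = 12
W- = 6 + 4 + 6 + 8 = 24
(Check: W+ + W- = 36 should equal n(n+1)/2 = 36.)
Step 4: Test statistic W = min(W+, W-) = 12.
Step 5: Ties in |d|, so use the tie-corrected normal approximation.
        E[W] = n(n+1)/4 = 8*9/4 = 18.
        Tie groups: |d|=7 (t=3); sum(t^3 - t) = 24.
        Var[W] = n(n+1)(2n+1)/24 - sum(t^3-t)/48 = 1224/24 - 24/48 = 50.5.
        z = (W - E[W]) / sqrt(Var[W]) = (12 - 18) / 7.1063 = -0.8443.
        Two-sided p = 2*Phi(z) = 0.398492.
Step 6: alpha = 0.05. fail to reject H0.

W+ = 12, W- = 24, W = min = 12, p = 0.398492, fail to reject H0.


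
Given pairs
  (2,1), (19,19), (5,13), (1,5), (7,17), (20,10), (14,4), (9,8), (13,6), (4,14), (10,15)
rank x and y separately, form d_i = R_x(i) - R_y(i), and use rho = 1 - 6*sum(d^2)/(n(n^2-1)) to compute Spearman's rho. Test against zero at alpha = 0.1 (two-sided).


Step 1: Rank x and y separately (midranks; no ties here).
rank(x): 2->2, 19->10, 5->4, 1->1, 7->5, 20->11, 14->9, 9->6, 13->8, 4->3, 10->7
rank(y): 1->1, 19->11, 13->7, 5->3, 17->10, 10->6, 4->2, 8->5, 6->4, 14->8, 15->9
Step 2: d_i = R_x(i) - R_y(i); compute d_i^2.
  (2-1)^2=1, (10-11)^2=1, (4-7)^2=9, (1-3)^2=4, (5-10)^2=25, (11-6)^2=25, (9-2)^2=49, (6-5)^2=1, (8-4)^2=16, (3-8)^2=25, (7-9)^2=4
sum(d^2) = 160.
Step 3: rho = 1 - 6*160 / (11*(11^2 - 1)) = 1 - 960/1320 = 0.272727.
Step 4: Under H0, t = rho * sqrt((n-2)/(1-rho^2)) = 0.8504 ~ t(9).
Step 5: Two-sided p-value from the t-distribution with 9 df = 0.417141.
Step 6: alpha = 0.1. fail to reject H0.

rho = 0.2727, p = 0.417141, fail to reject H0 at alpha = 0.1.


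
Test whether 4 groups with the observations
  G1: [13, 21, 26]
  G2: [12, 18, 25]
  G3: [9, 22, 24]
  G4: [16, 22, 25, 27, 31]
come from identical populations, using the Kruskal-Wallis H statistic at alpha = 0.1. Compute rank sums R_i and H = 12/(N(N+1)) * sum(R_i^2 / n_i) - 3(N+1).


Step 1: Combine all N = 14 observations and assign midranks.
sorted (value, group, rank): (9,G3,1), (12,G2,2), (13,G1,3), (16,G4,4), (18,G2,5), (21,G1,6), (22,G3,7.5), (22,G4,7.5), (24,G3,9), (25,G2,10.5), (25,G4,10.5), (26,G1,12), (27,G4,13), (31,G4,14)
Step 2: Sum ranks within each group.
R_1 = 21 (n_1 = 3)
R_2 = 17.5 (n_2 = 3)
R_3 = 17.5 (n_3 = 3)
R_4 = 49 (n_4 = 5)
Step 3: H = 12/(N(N+1)) * sum(R_i^2/n_i) - 3(N+1)
     = 12/(14*15) * (21^2/3 + 17.5^2/3 + 17.5^2/3 + 49^2/5) - 3*15
     = 0.057143 * 831.367 - 45
     = 2.506667.
Step 4: Ties present; correction factor C = 1 - 12/(14^3 - 14) = 0.995604. Corrected H = 2.506667 / 0.995604 = 2.517734.
Step 5: Under H0, H ~ chi^2(3); p-value = 0.472095.
Step 6: alpha = 0.1. fail to reject H0.

H = 2.5177, df = 3, p = 0.472095, fail to reject H0.


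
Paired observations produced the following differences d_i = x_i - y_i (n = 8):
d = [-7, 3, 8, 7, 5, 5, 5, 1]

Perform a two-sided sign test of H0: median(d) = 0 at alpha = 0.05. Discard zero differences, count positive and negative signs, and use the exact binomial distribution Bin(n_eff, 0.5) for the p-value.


Step 1: Discard zero differences. Original n = 8; n_eff = number of nonzero differences = 8.
Nonzero differences (with sign): -7, +3, +8, +7, +5, +5, +5, +1
Step 2: Count signs: positive = 7, negative = 1.
Step 3: Under H0: P(positive) = 0.5, so the number of positives S ~ Bin(8, 0.5).
Step 4: Two-sided exact p-value = sum of Bin(8,0.5) probabilities at or below the observed probability = 0.070312.
Step 5: alpha = 0.05. fail to reject H0.

n_eff = 8, pos = 7, neg = 1, p = 0.070312, fail to reject H0.


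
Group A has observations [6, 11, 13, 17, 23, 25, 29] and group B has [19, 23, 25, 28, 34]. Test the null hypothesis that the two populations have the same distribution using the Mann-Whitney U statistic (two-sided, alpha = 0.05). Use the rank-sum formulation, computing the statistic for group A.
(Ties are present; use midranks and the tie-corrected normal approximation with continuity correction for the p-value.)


Step 1: Combine and sort all 12 observations; assign midranks.
sorted (value, group): (6,X), (11,X), (13,X), (17,X), (19,Y), (23,X), (23,Y), (25,X), (25,Y), (28,Y), (29,X), (34,Y)
ranks: 6->1, 11->2, 13->3, 17->4, 19->5, 23->6.5, 23->6.5, 25->8.5, 25->8.5, 28->10, 29->11, 34->12
Step 2: Rank sum for X: R1 = 1 + 2 + 3 + 4 + 6.5 + 8.5 + 11 = 36.
Step 3: U_X = R1 - n1(n1+1)/2 = 36 - 7*8/2 = 36 - 28 = 8.
       U_Y = n1*n2 - U_X = 35 - 8 = 27.
Step 4: Ties are present, so use the tie-corrected normal approximation (with continuity correction) for the p-value.
Step 5: p-value = 0.142449; compare to alpha = 0.05. fail to reject H0.

U_X = 8, p = 0.142449, fail to reject H0 at alpha = 0.05.


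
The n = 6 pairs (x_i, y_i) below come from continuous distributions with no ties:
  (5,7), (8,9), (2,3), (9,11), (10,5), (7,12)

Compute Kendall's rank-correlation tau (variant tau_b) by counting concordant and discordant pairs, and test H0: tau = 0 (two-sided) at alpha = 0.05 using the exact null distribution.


Step 1: Enumerate the 15 unordered pairs (i,j) with i<j and classify each by sign(x_j-x_i) * sign(y_j-y_i).
  (1,2):dx=+3,dy=+2->C; (1,3):dx=-3,dy=-4->C; (1,4):dx=+4,dy=+4->C; (1,5):dx=+5,dy=-2->D
  (1,6):dx=+2,dy=+5->C; (2,3):dx=-6,dy=-6->C; (2,4):dx=+1,dy=+2->C; (2,5):dx=+2,dy=-4->D
  (2,6):dx=-1,dy=+3->D; (3,4):dx=+7,dy=+8->C; (3,5):dx=+8,dy=+2->C; (3,6):dx=+5,dy=+9->C
  (4,5):dx=+1,dy=-6->D; (4,6):dx=-2,dy=+1->D; (5,6):dx=-3,dy=+7->D
Step 2: C = 9, D = 6, total pairs = 15.
Step 3: tau = (C - D)/(n(n-1)/2) = (9 - 6)/15 = 0.200000.
Step 4: Exact two-sided p-value (enumerate n! = 720 permutations of y under H0): p = 0.719444.
Step 5: alpha = 0.05. fail to reject H0.

tau_b = 0.2000 (C=9, D=6), p = 0.719444, fail to reject H0.


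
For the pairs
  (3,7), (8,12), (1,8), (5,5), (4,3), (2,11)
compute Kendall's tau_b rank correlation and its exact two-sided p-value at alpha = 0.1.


Step 1: Enumerate the 15 unordered pairs (i,j) with i<j and classify each by sign(x_j-x_i) * sign(y_j-y_i).
  (1,2):dx=+5,dy=+5->C; (1,3):dx=-2,dy=+1->D; (1,4):dx=+2,dy=-2->D; (1,5):dx=+1,dy=-4->D
  (1,6):dx=-1,dy=+4->D; (2,3):dx=-7,dy=-4->C; (2,4):dx=-3,dy=-7->C; (2,5):dx=-4,dy=-9->C
  (2,6):dx=-6,dy=-1->C; (3,4):dx=+4,dy=-3->D; (3,5):dx=+3,dy=-5->D; (3,6):dx=+1,dy=+3->C
  (4,5):dx=-1,dy=-2->C; (4,6):dx=-3,dy=+6->D; (5,6):dx=-2,dy=+8->D
Step 2: C = 7, D = 8, total pairs = 15.
Step 3: tau = (C - D)/(n(n-1)/2) = (7 - 8)/15 = -0.066667.
Step 4: Exact two-sided p-value (enumerate n! = 720 permutations of y under H0): p = 1.000000.
Step 5: alpha = 0.1. fail to reject H0.

tau_b = -0.0667 (C=7, D=8), p = 1.000000, fail to reject H0.


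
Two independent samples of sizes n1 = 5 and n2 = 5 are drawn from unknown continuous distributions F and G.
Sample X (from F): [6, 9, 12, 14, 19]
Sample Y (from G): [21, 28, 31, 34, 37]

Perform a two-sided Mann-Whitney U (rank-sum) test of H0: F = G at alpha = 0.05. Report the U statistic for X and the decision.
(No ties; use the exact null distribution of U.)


Step 1: Combine and sort all 10 observations; assign midranks.
sorted (value, group): (6,X), (9,X), (12,X), (14,X), (19,X), (21,Y), (28,Y), (31,Y), (34,Y), (37,Y)
ranks: 6->1, 9->2, 12->3, 14->4, 19->5, 21->6, 28->7, 31->8, 34->9, 37->10
Step 2: Rank sum for X: R1 = 1 + 2 + 3 + 4 + 5 = 15.
Step 3: U_X = R1 - n1(n1+1)/2 = 15 - 5*6/2 = 15 - 15 = 0.
       U_Y = n1*n2 - U_X = 25 - 0 = 25.
Step 4: No ties, so the exact null distribution of U (based on enumerating the C(10,5) = 252 equally likely rank assignments) gives the two-sided p-value.
Step 5: p-value = 0.007937; compare to alpha = 0.05. reject H0.

U_X = 0, p = 0.007937, reject H0 at alpha = 0.05.


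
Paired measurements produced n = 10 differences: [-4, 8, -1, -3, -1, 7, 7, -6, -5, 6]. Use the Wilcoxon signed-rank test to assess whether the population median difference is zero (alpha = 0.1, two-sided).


Step 1: Drop any zero differences (none here) and take |d_i|.
|d| = [4, 8, 1, 3, 1, 7, 7, 6, 5, 6]
Step 2: Midrank |d_i| (ties get averaged ranks).
ranks: |4|->4, |8|->10, |1|->1.5, |3|->3, |1|->1.5, |7|->8.5, |7|->8.5, |6|->6.5, |5|->5, |6|->6.5
Step 3: Attach original signs; sum ranks with positive sign and with negative sign.
W+ = 10 + 8.5 + 8.5 + 6.5 = 33.5
W- = 4 + 1.5 + 3 + 1.5 + 6.5 + 5 = 21.5
(Check: W+ + W- = 55 should equal n(n+1)/2 = 55.)
Step 4: Test statistic W = min(W+, W-) = 21.5.
Step 5: Ties in |d|, so use the tie-corrected normal approximation.
        E[W] = n(n+1)/4 = 10*11/4 = 27.5.
        Tie groups: |d|=1 (t=2), |d|=6 (t=2), |d|=7 (t=2); sum(t^3 - t) = 18.
        Var[W] = n(n+1)(2n+1)/24 - sum(t^3-t)/48 = 2310/24 - 18/48 = 95.875.
        z = (W - E[W]) / sqrt(Var[W]) = (21.5 - 27.5) / 9.7916 = -0.6128.
        Two-sided p = 2*Phi(z) = 0.540027.
Step 6: alpha = 0.1. fail to reject H0.

W+ = 33.5, W- = 21.5, W = min = 21.5, p = 0.540027, fail to reject H0.


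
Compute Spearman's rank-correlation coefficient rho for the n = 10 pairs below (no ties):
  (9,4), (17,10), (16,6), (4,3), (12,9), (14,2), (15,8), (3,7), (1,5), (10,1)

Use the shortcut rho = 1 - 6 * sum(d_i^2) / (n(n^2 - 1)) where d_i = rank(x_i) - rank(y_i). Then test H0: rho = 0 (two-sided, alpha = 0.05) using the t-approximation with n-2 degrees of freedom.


Step 1: Rank x and y separately (midranks; no ties here).
rank(x): 9->4, 17->10, 16->9, 4->3, 12->6, 14->7, 15->8, 3->2, 1->1, 10->5
rank(y): 4->4, 10->10, 6->6, 3->3, 9->9, 2->2, 8->8, 7->7, 5->5, 1->1
Step 2: d_i = R_x(i) - R_y(i); compute d_i^2.
  (4-4)^2=0, (10-10)^2=0, (9-6)^2=9, (3-3)^2=0, (6-9)^2=9, (7-2)^2=25, (8-8)^2=0, (2-7)^2=25, (1-5)^2=16, (5-1)^2=16
sum(d^2) = 100.
Step 3: rho = 1 - 6*100 / (10*(10^2 - 1)) = 1 - 600/990 = 0.393939.
Step 4: Under H0, t = rho * sqrt((n-2)/(1-rho^2)) = 1.2123 ~ t(8).
Step 5: Two-sided p-value from the t-distribution with 8 df = 0.259998.
Step 6: alpha = 0.05. fail to reject H0.

rho = 0.3939, p = 0.259998, fail to reject H0 at alpha = 0.05.


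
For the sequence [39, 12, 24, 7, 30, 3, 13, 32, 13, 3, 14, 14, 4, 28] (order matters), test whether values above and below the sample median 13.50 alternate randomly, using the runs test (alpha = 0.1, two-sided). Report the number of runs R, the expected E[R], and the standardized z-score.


Step 1: Compute median = 13.50; label A = above, B = below.
Labels in order: ABABABBABBAABA  (n_A = 7, n_B = 7)
Step 2: Count runs R = 11.
Step 3: Under H0 (random ordering), E[R] = 2*n_A*n_B/(n_A+n_B) + 1 = 2*7*7/14 + 1 = 8.0000.
        Var[R] = 2*n_A*n_B*(2*n_A*n_B - n_A - n_B) / ((n_A+n_B)^2 * (n_A+n_B-1)) = 8232/2548 = 3.2308.
        SD[R] = 1.7974.
Step 4: Continuity-corrected z = (R - 0.5 - E[R]) / SD[R] = (11 - 0.5 - 8.0000) / 1.7974 = 1.3909.
Step 5: Two-sided p-value via normal approximation = 2*(1 - Phi(|z|)) = 0.164264.
Step 6: alpha = 0.1. fail to reject H0.

R = 11, z = 1.3909, p = 0.164264, fail to reject H0.


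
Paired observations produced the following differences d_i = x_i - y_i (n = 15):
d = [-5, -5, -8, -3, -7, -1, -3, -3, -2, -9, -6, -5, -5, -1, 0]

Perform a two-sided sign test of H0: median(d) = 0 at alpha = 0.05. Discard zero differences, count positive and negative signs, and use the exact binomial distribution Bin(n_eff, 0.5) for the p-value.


Step 1: Discard zero differences. Original n = 15; n_eff = number of nonzero differences = 14.
Nonzero differences (with sign): -5, -5, -8, -3, -7, -1, -3, -3, -2, -9, -6, -5, -5, -1
Step 2: Count signs: positive = 0, negative = 14.
Step 3: Under H0: P(positive) = 0.5, so the number of positives S ~ Bin(14, 0.5).
Step 4: Two-sided exact p-value = sum of Bin(14,0.5) probabilities at or below the observed probability = 0.000122.
Step 5: alpha = 0.05. reject H0.

n_eff = 14, pos = 0, neg = 14, p = 0.000122, reject H0.


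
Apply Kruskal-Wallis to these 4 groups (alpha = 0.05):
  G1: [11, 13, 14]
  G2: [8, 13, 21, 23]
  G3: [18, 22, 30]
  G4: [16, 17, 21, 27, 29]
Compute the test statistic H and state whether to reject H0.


Step 1: Combine all N = 15 observations and assign midranks.
sorted (value, group, rank): (8,G2,1), (11,G1,2), (13,G1,3.5), (13,G2,3.5), (14,G1,5), (16,G4,6), (17,G4,7), (18,G3,8), (21,G2,9.5), (21,G4,9.5), (22,G3,11), (23,G2,12), (27,G4,13), (29,G4,14), (30,G3,15)
Step 2: Sum ranks within each group.
R_1 = 10.5 (n_1 = 3)
R_2 = 26 (n_2 = 4)
R_3 = 34 (n_3 = 3)
R_4 = 49.5 (n_4 = 5)
Step 3: H = 12/(N(N+1)) * sum(R_i^2/n_i) - 3(N+1)
     = 12/(15*16) * (10.5^2/3 + 26^2/4 + 34^2/3 + 49.5^2/5) - 3*16
     = 0.050000 * 1081.13 - 48
     = 6.056667.
Step 4: Ties present; correction factor C = 1 - 12/(15^3 - 15) = 0.996429. Corrected H = 6.056667 / 0.996429 = 6.078375.
Step 5: Under H0, H ~ chi^2(3); p-value = 0.107859.
Step 6: alpha = 0.05. fail to reject H0.

H = 6.0784, df = 3, p = 0.107859, fail to reject H0.


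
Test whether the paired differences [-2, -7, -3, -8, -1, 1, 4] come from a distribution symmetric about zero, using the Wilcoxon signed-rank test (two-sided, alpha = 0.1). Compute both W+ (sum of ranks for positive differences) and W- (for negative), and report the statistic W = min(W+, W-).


Step 1: Drop any zero differences (none here) and take |d_i|.
|d| = [2, 7, 3, 8, 1, 1, 4]
Step 2: Midrank |d_i| (ties get averaged ranks).
ranks: |2|->3, |7|->6, |3|->4, |8|->7, |1|->1.5, |1|->1.5, |4|->5
Step 3: Attach original signs; sum ranks with positive sign and with negative sign.
W+ = 1.5 + 5 = 6.5
W- = 3 + 6 + 4 + 7 + 1.5 = 21.5
(Check: W+ + W- = 28 should equal n(n+1)/2 = 28.)
Step 4: Test statistic W = min(W+, W-) = 6.5.
Step 5: Ties in |d|, so use the tie-corrected normal approximation.
        E[W] = n(n+1)/4 = 7*8/4 = 14.
        Tie groups: |d|=1 (t=2); sum(t^3 - t) = 6.
        Var[W] = n(n+1)(2n+1)/24 - sum(t^3-t)/48 = 840/24 - 6/48 = 34.875.
        z = (W - E[W]) / sqrt(Var[W]) = (6.5 - 14) / 5.9055 = -1.2700.
        Two-sided p = 2*Phi(z) = 0.204084.
Step 6: alpha = 0.1. fail to reject H0.

W+ = 6.5, W- = 21.5, W = min = 6.5, p = 0.204084, fail to reject H0.


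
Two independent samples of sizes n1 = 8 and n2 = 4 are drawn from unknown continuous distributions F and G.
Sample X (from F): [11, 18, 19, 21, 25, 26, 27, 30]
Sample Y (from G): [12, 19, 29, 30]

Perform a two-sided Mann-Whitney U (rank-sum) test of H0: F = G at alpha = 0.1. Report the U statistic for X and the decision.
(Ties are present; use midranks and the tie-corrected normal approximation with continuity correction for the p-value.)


Step 1: Combine and sort all 12 observations; assign midranks.
sorted (value, group): (11,X), (12,Y), (18,X), (19,X), (19,Y), (21,X), (25,X), (26,X), (27,X), (29,Y), (30,X), (30,Y)
ranks: 11->1, 12->2, 18->3, 19->4.5, 19->4.5, 21->6, 25->7, 26->8, 27->9, 29->10, 30->11.5, 30->11.5
Step 2: Rank sum for X: R1 = 1 + 3 + 4.5 + 6 + 7 + 8 + 9 + 11.5 = 50.
Step 3: U_X = R1 - n1(n1+1)/2 = 50 - 8*9/2 = 50 - 36 = 14.
       U_Y = n1*n2 - U_X = 32 - 14 = 18.
Step 4: Ties are present, so use the tie-corrected normal approximation (with continuity correction) for the p-value.
Step 5: p-value = 0.798215; compare to alpha = 0.1. fail to reject H0.

U_X = 14, p = 0.798215, fail to reject H0 at alpha = 0.1.


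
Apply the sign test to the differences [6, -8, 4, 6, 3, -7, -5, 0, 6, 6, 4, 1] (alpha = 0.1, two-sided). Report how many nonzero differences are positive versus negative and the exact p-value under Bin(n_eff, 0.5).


Step 1: Discard zero differences. Original n = 12; n_eff = number of nonzero differences = 11.
Nonzero differences (with sign): +6, -8, +4, +6, +3, -7, -5, +6, +6, +4, +1
Step 2: Count signs: positive = 8, negative = 3.
Step 3: Under H0: P(positive) = 0.5, so the number of positives S ~ Bin(11, 0.5).
Step 4: Two-sided exact p-value = sum of Bin(11,0.5) probabilities at or below the observed probability = 0.226562.
Step 5: alpha = 0.1. fail to reject H0.

n_eff = 11, pos = 8, neg = 3, p = 0.226562, fail to reject H0.


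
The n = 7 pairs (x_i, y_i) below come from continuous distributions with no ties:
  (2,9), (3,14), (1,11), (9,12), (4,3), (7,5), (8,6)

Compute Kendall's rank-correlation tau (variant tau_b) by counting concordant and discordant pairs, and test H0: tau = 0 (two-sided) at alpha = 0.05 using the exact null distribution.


Step 1: Enumerate the 21 unordered pairs (i,j) with i<j and classify each by sign(x_j-x_i) * sign(y_j-y_i).
  (1,2):dx=+1,dy=+5->C; (1,3):dx=-1,dy=+2->D; (1,4):dx=+7,dy=+3->C; (1,5):dx=+2,dy=-6->D
  (1,6):dx=+5,dy=-4->D; (1,7):dx=+6,dy=-3->D; (2,3):dx=-2,dy=-3->C; (2,4):dx=+6,dy=-2->D
  (2,5):dx=+1,dy=-11->D; (2,6):dx=+4,dy=-9->D; (2,7):dx=+5,dy=-8->D; (3,4):dx=+8,dy=+1->C
  (3,5):dx=+3,dy=-8->D; (3,6):dx=+6,dy=-6->D; (3,7):dx=+7,dy=-5->D; (4,5):dx=-5,dy=-9->C
  (4,6):dx=-2,dy=-7->C; (4,7):dx=-1,dy=-6->C; (5,6):dx=+3,dy=+2->C; (5,7):dx=+4,dy=+3->C
  (6,7):dx=+1,dy=+1->C
Step 2: C = 10, D = 11, total pairs = 21.
Step 3: tau = (C - D)/(n(n-1)/2) = (10 - 11)/21 = -0.047619.
Step 4: Exact two-sided p-value (enumerate n! = 5040 permutations of y under H0): p = 1.000000.
Step 5: alpha = 0.05. fail to reject H0.

tau_b = -0.0476 (C=10, D=11), p = 1.000000, fail to reject H0.


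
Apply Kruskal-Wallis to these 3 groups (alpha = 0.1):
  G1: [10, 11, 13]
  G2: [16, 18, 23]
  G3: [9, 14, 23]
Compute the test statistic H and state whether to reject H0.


Step 1: Combine all N = 9 observations and assign midranks.
sorted (value, group, rank): (9,G3,1), (10,G1,2), (11,G1,3), (13,G1,4), (14,G3,5), (16,G2,6), (18,G2,7), (23,G2,8.5), (23,G3,8.5)
Step 2: Sum ranks within each group.
R_1 = 9 (n_1 = 3)
R_2 = 21.5 (n_2 = 3)
R_3 = 14.5 (n_3 = 3)
Step 3: H = 12/(N(N+1)) * sum(R_i^2/n_i) - 3(N+1)
     = 12/(9*10) * (9^2/3 + 21.5^2/3 + 14.5^2/3) - 3*10
     = 0.133333 * 251.167 - 30
     = 3.488889.
Step 4: Ties present; correction factor C = 1 - 6/(9^3 - 9) = 0.991667. Corrected H = 3.488889 / 0.991667 = 3.518207.
Step 5: Under H0, H ~ chi^2(2); p-value = 0.172199.
Step 6: alpha = 0.1. fail to reject H0.

H = 3.5182, df = 2, p = 0.172199, fail to reject H0.


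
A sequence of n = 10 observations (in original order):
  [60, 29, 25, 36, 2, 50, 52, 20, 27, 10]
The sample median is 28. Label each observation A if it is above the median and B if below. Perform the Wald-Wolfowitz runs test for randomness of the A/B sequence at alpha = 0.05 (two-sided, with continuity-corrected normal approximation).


Step 1: Compute median = 28; label A = above, B = below.
Labels in order: AABABAABBB  (n_A = 5, n_B = 5)
Step 2: Count runs R = 6.
Step 3: Under H0 (random ordering), E[R] = 2*n_A*n_B/(n_A+n_B) + 1 = 2*5*5/10 + 1 = 6.0000.
        Var[R] = 2*n_A*n_B*(2*n_A*n_B - n_A - n_B) / ((n_A+n_B)^2 * (n_A+n_B-1)) = 2000/900 = 2.2222.
        SD[R] = 1.4907.
Step 4: R = E[R], so z = 0 with no continuity correction.
Step 5: Two-sided p-value via normal approximation = 2*(1 - Phi(|z|)) = 1.000000.
Step 6: alpha = 0.05. fail to reject H0.

R = 6, z = 0.0000, p = 1.000000, fail to reject H0.


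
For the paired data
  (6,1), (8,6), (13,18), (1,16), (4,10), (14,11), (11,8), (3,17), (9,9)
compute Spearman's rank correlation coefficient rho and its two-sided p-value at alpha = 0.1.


Step 1: Rank x and y separately (midranks; no ties here).
rank(x): 6->4, 8->5, 13->8, 1->1, 4->3, 14->9, 11->7, 3->2, 9->6
rank(y): 1->1, 6->2, 18->9, 16->7, 10->5, 11->6, 8->3, 17->8, 9->4
Step 2: d_i = R_x(i) - R_y(i); compute d_i^2.
  (4-1)^2=9, (5-2)^2=9, (8-9)^2=1, (1-7)^2=36, (3-5)^2=4, (9-6)^2=9, (7-3)^2=16, (2-8)^2=36, (6-4)^2=4
sum(d^2) = 124.
Step 3: rho = 1 - 6*124 / (9*(9^2 - 1)) = 1 - 744/720 = -0.033333.
Step 4: Under H0, t = rho * sqrt((n-2)/(1-rho^2)) = -0.0882 ~ t(7).
Step 5: Two-sided p-value from the t-distribution with 7 df = 0.932157.
Step 6: alpha = 0.1. fail to reject H0.

rho = -0.0333, p = 0.932157, fail to reject H0 at alpha = 0.1.


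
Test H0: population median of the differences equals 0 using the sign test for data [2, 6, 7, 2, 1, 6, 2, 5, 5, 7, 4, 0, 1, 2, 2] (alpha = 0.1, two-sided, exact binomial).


Step 1: Discard zero differences. Original n = 15; n_eff = number of nonzero differences = 14.
Nonzero differences (with sign): +2, +6, +7, +2, +1, +6, +2, +5, +5, +7, +4, +1, +2, +2
Step 2: Count signs: positive = 14, negative = 0.
Step 3: Under H0: P(positive) = 0.5, so the number of positives S ~ Bin(14, 0.5).
Step 4: Two-sided exact p-value = sum of Bin(14,0.5) probabilities at or below the observed probability = 0.000122.
Step 5: alpha = 0.1. reject H0.

n_eff = 14, pos = 14, neg = 0, p = 0.000122, reject H0.


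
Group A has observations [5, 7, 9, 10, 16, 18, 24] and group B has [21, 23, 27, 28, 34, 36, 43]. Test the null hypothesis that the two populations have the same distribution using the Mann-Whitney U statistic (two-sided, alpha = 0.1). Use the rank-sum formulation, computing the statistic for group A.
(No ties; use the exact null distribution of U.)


Step 1: Combine and sort all 14 observations; assign midranks.
sorted (value, group): (5,X), (7,X), (9,X), (10,X), (16,X), (18,X), (21,Y), (23,Y), (24,X), (27,Y), (28,Y), (34,Y), (36,Y), (43,Y)
ranks: 5->1, 7->2, 9->3, 10->4, 16->5, 18->6, 21->7, 23->8, 24->9, 27->10, 28->11, 34->12, 36->13, 43->14
Step 2: Rank sum for X: R1 = 1 + 2 + 3 + 4 + 5 + 6 + 9 = 30.
Step 3: U_X = R1 - n1(n1+1)/2 = 30 - 7*8/2 = 30 - 28 = 2.
       U_Y = n1*n2 - U_X = 49 - 2 = 47.
Step 4: No ties, so the exact null distribution of U (based on enumerating the C(14,7) = 3432 equally likely rank assignments) gives the two-sided p-value.
Step 5: p-value = 0.002331; compare to alpha = 0.1. reject H0.

U_X = 2, p = 0.002331, reject H0 at alpha = 0.1.


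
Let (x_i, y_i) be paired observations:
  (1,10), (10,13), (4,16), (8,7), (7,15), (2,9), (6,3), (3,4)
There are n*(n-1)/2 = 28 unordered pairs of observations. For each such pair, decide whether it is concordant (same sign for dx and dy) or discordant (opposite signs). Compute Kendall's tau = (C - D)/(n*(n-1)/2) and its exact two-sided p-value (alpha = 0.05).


Step 1: Enumerate the 28 unordered pairs (i,j) with i<j and classify each by sign(x_j-x_i) * sign(y_j-y_i).
  (1,2):dx=+9,dy=+3->C; (1,3):dx=+3,dy=+6->C; (1,4):dx=+7,dy=-3->D; (1,5):dx=+6,dy=+5->C
  (1,6):dx=+1,dy=-1->D; (1,7):dx=+5,dy=-7->D; (1,8):dx=+2,dy=-6->D; (2,3):dx=-6,dy=+3->D
  (2,4):dx=-2,dy=-6->C; (2,5):dx=-3,dy=+2->D; (2,6):dx=-8,dy=-4->C; (2,7):dx=-4,dy=-10->C
  (2,8):dx=-7,dy=-9->C; (3,4):dx=+4,dy=-9->D; (3,5):dx=+3,dy=-1->D; (3,6):dx=-2,dy=-7->C
  (3,7):dx=+2,dy=-13->D; (3,8):dx=-1,dy=-12->C; (4,5):dx=-1,dy=+8->D; (4,6):dx=-6,dy=+2->D
  (4,7):dx=-2,dy=-4->C; (4,8):dx=-5,dy=-3->C; (5,6):dx=-5,dy=-6->C; (5,7):dx=-1,dy=-12->C
  (5,8):dx=-4,dy=-11->C; (6,7):dx=+4,dy=-6->D; (6,8):dx=+1,dy=-5->D; (7,8):dx=-3,dy=+1->D
Step 2: C = 14, D = 14, total pairs = 28.
Step 3: tau = (C - D)/(n(n-1)/2) = (14 - 14)/28 = 0.000000.
Step 4: Exact two-sided p-value (enumerate n! = 40320 permutations of y under H0): p = 1.000000.
Step 5: alpha = 0.05. fail to reject H0.

tau_b = 0.0000 (C=14, D=14), p = 1.000000, fail to reject H0.
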